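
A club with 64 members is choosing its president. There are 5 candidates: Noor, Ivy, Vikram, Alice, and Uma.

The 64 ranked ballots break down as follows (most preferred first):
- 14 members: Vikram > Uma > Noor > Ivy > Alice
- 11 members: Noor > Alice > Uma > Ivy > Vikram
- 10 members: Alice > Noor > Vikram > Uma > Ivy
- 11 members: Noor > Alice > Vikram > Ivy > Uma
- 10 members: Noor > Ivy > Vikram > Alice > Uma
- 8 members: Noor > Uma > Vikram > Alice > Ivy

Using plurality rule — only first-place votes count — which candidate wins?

Noor

First-place votes: Noor 40, Ivy 0, Vikram 14, Alice 10, Uma 0.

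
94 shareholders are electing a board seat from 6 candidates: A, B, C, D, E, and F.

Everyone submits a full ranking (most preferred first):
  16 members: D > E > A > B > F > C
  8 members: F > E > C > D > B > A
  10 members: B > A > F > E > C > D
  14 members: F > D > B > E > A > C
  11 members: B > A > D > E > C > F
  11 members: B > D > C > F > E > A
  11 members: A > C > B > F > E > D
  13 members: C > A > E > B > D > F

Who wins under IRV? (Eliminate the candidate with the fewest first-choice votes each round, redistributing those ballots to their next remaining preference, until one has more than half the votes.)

B

Round 1: A 11, B 32, C 13, D 16, E 0, F 22. E eliminated.
Round 2: A 11, B 32, C 13, D 16, F 22. A eliminated.
Round 3: B 32, C 24, D 16, F 22. D eliminated.
Round 4: B 48, C 24, F 22. B has a majority (≥48).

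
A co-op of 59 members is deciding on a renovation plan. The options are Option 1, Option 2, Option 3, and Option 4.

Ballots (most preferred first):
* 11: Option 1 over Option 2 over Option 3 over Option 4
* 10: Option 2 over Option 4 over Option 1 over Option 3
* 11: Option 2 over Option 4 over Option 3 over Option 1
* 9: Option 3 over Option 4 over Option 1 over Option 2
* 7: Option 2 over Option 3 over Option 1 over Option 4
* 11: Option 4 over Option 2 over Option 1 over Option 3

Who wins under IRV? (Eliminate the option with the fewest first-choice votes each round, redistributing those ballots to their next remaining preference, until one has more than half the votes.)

Option 2

Round 1: Option 1 11, Option 2 28, Option 3 9, Option 4 11. Option 3 eliminated.
Round 2: Option 1 11, Option 2 28, Option 4 20. Option 1 eliminated.
Round 3: Option 2 39, Option 4 20. Option 2 has a majority (≥30).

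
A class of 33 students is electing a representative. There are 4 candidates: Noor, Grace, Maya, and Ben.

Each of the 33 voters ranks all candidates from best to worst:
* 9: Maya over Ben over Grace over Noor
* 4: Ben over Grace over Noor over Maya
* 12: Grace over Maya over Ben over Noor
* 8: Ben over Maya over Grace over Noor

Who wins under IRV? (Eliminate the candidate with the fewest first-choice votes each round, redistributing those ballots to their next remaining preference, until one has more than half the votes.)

Round 1: Noor 0, Grace 12, Maya 9, Ben 12. Noor eliminated.
Round 2: Grace 12, Maya 9, Ben 12. Maya eliminated.
Round 3: Grace 12, Ben 21. Ben has a majority (≥17).

Ben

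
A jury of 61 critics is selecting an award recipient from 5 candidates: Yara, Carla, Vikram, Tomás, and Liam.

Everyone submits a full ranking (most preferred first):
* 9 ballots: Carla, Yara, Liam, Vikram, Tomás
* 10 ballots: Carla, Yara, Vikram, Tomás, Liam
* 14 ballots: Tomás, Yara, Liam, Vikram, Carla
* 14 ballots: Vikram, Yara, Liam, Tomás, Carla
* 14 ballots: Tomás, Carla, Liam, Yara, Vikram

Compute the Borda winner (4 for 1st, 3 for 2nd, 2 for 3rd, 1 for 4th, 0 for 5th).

Yara

Yara: 9×3 + 10×3 + 14×3 + 14×3 + 14×1 = 155
Carla: 9×4 + 10×4 + 14×0 + 14×0 + 14×3 = 118
Vikram: 9×1 + 10×2 + 14×1 + 14×4 + 14×0 = 99
Tomás: 9×0 + 10×1 + 14×4 + 14×1 + 14×4 = 136
Liam: 9×2 + 10×0 + 14×2 + 14×2 + 14×2 = 102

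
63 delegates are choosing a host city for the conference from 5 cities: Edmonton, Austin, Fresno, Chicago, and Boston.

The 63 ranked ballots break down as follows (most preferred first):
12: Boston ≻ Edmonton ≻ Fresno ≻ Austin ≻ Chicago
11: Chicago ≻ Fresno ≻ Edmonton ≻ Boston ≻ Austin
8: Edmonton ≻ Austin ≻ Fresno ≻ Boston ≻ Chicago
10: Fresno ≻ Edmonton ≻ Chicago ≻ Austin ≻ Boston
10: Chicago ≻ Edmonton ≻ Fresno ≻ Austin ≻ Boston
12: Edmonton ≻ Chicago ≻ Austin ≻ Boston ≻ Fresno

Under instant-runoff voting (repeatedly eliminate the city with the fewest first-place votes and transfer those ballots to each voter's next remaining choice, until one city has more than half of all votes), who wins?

Round 1: Edmonton 20, Austin 0, Fresno 10, Chicago 21, Boston 12. Austin eliminated.
Round 2: Edmonton 20, Fresno 10, Chicago 21, Boston 12. Fresno eliminated.
Round 3: Edmonton 30, Chicago 21, Boston 12. Boston eliminated.
Round 4: Edmonton 42, Chicago 21. Edmonton has a majority (≥32).

Edmonton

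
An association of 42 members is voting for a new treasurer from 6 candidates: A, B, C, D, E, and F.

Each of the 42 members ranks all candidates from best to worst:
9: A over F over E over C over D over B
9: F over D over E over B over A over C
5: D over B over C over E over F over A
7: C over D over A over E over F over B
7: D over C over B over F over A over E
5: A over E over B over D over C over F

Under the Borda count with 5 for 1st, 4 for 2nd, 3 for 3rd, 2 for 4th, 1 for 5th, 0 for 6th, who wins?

D

A: 9×5 + 9×1 + 5×0 + 7×3 + 7×1 + 5×5 = 107
B: 9×0 + 9×2 + 5×4 + 7×0 + 7×3 + 5×3 = 74
C: 9×2 + 9×0 + 5×3 + 7×5 + 7×4 + 5×1 = 101
D: 9×1 + 9×4 + 5×5 + 7×4 + 7×5 + 5×2 = 143
E: 9×3 + 9×3 + 5×2 + 7×2 + 7×0 + 5×4 = 98
F: 9×4 + 9×5 + 5×1 + 7×1 + 7×2 + 5×0 = 107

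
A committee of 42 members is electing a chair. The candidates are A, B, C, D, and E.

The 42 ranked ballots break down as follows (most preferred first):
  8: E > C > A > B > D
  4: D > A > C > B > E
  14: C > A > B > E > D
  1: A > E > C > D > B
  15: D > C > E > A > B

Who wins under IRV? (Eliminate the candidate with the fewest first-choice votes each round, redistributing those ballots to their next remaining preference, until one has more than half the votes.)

C

Round 1: A 1, B 0, C 14, D 19, E 8. B eliminated.
Round 2: A 1, C 14, D 19, E 8. A eliminated.
Round 3: C 14, D 19, E 9. E eliminated.
Round 4: C 23, D 19. C has a majority (≥22).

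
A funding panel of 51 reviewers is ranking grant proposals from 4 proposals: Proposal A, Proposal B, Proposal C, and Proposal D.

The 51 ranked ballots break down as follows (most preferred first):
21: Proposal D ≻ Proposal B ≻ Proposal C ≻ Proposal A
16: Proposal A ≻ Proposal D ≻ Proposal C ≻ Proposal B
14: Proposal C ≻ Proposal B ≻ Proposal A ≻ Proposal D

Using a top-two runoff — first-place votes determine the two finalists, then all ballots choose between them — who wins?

Proposal A

Round 1 first-place votes: Proposal A 16, Proposal B 0, Proposal C 14, Proposal D 21. Proposal D and Proposal A advance.
Runoff: Proposal D is ranked above Proposal A on 21 ballots, Proposal A above Proposal D on 30.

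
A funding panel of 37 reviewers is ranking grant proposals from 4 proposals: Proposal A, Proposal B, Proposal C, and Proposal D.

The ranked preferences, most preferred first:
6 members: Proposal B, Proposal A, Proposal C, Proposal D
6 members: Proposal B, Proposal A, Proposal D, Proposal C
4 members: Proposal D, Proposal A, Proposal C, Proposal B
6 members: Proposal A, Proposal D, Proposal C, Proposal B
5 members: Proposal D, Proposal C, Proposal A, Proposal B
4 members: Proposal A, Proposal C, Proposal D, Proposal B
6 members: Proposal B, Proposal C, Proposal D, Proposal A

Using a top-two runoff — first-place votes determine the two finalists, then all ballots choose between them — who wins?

Round 1 first-place votes: Proposal A 10, Proposal B 18, Proposal C 0, Proposal D 9. Proposal B and Proposal A advance.
Runoff: Proposal B is ranked above Proposal A on 18 ballots, Proposal A above Proposal B on 19.

Proposal A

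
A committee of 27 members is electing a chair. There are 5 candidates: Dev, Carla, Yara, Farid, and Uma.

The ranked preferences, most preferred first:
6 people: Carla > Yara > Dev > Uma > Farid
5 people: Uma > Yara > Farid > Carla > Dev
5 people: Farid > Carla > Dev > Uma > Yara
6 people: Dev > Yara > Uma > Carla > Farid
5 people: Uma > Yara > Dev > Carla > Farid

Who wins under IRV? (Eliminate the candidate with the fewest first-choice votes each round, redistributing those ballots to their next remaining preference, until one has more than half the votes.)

Round 1: Dev 6, Carla 6, Yara 0, Farid 5, Uma 10. Yara eliminated.
Round 2: Dev 6, Carla 6, Farid 5, Uma 10. Farid eliminated.
Round 3: Dev 6, Carla 11, Uma 10. Dev eliminated.
Round 4: Carla 11, Uma 16. Uma has a majority (≥14).

Uma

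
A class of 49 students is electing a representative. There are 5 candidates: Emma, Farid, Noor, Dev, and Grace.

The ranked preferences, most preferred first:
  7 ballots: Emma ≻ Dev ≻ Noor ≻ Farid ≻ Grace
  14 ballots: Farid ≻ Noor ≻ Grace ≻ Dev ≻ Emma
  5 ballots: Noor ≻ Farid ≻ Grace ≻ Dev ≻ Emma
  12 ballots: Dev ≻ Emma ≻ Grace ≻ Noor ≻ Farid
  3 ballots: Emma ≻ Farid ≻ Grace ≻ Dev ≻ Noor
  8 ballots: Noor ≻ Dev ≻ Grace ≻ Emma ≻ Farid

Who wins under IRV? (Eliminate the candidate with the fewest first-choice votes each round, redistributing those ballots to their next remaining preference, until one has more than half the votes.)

Dev

Round 1: Emma 10, Farid 14, Noor 13, Dev 12, Grace 0. Grace eliminated.
Round 2: Emma 10, Farid 14, Noor 13, Dev 12. Emma eliminated.
Round 3: Farid 17, Noor 13, Dev 19. Noor eliminated.
Round 4: Farid 22, Dev 27. Dev has a majority (≥25).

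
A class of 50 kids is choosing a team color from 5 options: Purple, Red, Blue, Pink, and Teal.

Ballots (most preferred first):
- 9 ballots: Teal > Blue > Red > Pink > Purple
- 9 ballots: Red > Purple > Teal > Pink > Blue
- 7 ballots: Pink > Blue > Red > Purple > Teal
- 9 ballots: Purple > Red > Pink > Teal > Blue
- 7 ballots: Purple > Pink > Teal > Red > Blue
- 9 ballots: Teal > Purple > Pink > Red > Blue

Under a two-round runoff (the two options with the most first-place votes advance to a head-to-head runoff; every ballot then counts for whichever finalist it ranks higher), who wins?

Purple

Round 1 first-place votes: Purple 16, Red 9, Blue 0, Pink 7, Teal 18. Teal and Purple advance.
Runoff: Teal is ranked above Purple on 18 ballots, Purple above Teal on 32.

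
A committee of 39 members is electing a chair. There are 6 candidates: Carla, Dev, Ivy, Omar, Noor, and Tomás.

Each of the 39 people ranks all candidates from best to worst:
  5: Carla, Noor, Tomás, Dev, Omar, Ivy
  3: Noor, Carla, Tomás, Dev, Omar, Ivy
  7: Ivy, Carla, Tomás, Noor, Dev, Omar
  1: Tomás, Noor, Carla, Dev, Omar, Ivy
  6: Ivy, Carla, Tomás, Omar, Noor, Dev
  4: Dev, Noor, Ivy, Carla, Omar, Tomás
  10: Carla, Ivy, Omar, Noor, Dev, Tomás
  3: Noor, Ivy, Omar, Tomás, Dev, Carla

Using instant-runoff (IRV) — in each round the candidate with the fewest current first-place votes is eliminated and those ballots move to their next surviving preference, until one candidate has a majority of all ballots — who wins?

Round 1: Carla 15, Dev 4, Ivy 13, Omar 0, Noor 6, Tomás 1. Omar eliminated.
Round 2: Carla 15, Dev 4, Ivy 13, Noor 6, Tomás 1. Tomás eliminated.
Round 3: Carla 15, Dev 4, Ivy 13, Noor 7. Dev eliminated.
Round 4: Carla 15, Ivy 13, Noor 11. Noor eliminated.
Round 5: Carla 19, Ivy 20. Ivy has a majority (≥20).

Ivy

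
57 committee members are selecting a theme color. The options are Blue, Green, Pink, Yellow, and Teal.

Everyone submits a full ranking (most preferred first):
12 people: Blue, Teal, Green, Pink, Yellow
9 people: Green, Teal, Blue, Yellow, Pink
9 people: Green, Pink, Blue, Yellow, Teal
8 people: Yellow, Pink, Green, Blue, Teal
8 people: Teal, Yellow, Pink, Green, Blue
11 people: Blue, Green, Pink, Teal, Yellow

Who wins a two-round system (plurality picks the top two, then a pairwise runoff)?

Round 1 first-place votes: Blue 23, Green 18, Pink 0, Yellow 8, Teal 8. Blue and Green advance.
Runoff: Blue is ranked above Green on 23 ballots, Green above Blue on 34.

Green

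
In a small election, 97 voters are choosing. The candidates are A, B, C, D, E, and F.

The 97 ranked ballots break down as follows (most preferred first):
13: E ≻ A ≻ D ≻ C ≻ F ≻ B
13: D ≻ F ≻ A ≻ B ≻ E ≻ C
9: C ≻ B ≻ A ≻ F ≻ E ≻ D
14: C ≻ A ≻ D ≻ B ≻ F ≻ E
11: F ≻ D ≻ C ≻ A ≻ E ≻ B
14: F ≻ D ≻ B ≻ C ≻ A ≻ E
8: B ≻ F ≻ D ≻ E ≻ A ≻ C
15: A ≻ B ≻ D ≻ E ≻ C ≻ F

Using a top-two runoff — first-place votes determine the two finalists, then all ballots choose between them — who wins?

Round 1 first-place votes: A 15, B 8, C 23, D 13, E 13, F 25. F and C advance.
Runoff: F is ranked above C on 46 ballots, C above F on 51.

C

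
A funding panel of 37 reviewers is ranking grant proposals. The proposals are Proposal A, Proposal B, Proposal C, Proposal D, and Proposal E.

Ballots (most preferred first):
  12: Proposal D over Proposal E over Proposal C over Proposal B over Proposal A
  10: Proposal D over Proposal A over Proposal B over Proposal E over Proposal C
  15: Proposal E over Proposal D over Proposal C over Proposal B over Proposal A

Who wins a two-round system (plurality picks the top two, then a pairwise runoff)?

Round 1 first-place votes: Proposal A 0, Proposal B 0, Proposal C 0, Proposal D 22, Proposal E 15. Proposal D and Proposal E advance.
Runoff: Proposal D is ranked above Proposal E on 22 ballots, Proposal E above Proposal D on 15.

Proposal D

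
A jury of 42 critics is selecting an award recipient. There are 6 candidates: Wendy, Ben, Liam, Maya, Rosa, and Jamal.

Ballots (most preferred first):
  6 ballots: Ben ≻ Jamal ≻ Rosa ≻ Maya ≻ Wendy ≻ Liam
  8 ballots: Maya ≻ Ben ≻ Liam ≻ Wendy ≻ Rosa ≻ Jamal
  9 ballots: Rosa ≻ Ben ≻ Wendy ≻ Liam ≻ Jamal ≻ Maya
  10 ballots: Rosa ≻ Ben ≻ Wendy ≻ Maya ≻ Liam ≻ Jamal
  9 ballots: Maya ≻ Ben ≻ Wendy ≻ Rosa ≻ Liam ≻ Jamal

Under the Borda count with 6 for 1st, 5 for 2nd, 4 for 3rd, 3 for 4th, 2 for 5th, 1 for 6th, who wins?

Wendy: 6×2 + 8×3 + 9×4 + 10×4 + 9×4 = 148
Ben: 6×6 + 8×5 + 9×5 + 10×5 + 9×5 = 216
Liam: 6×1 + 8×4 + 9×3 + 10×2 + 9×2 = 103
Maya: 6×3 + 8×6 + 9×1 + 10×3 + 9×6 = 159
Rosa: 6×4 + 8×2 + 9×6 + 10×6 + 9×3 = 181
Jamal: 6×5 + 8×1 + 9×2 + 10×1 + 9×1 = 75

Ben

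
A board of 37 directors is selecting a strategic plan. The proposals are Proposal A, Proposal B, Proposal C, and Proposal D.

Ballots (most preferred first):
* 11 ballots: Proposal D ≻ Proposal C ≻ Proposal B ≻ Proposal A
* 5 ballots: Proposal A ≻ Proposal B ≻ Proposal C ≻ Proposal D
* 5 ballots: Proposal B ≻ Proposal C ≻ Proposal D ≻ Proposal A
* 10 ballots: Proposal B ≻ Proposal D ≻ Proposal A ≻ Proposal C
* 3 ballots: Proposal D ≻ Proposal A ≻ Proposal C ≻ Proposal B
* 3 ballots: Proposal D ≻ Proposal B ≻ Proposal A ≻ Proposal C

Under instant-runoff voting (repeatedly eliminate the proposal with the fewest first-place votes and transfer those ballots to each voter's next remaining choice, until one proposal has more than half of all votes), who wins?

Round 1: Proposal A 5, Proposal B 15, Proposal C 0, Proposal D 17. Proposal C eliminated.
Round 2: Proposal A 5, Proposal B 15, Proposal D 17. Proposal A eliminated.
Round 3: Proposal B 20, Proposal D 17. Proposal B has a majority (≥19).

Proposal B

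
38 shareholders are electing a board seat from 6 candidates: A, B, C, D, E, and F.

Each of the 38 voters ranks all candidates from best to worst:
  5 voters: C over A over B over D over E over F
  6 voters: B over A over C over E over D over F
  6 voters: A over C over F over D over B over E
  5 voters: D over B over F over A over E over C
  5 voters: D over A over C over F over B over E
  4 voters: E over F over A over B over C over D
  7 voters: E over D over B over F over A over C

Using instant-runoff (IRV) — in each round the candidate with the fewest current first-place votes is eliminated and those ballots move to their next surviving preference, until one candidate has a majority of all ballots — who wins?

Round 1: A 6, B 6, C 5, D 10, E 11, F 0. F eliminated.
Round 2: A 6, B 6, C 5, D 10, E 11. C eliminated.
Round 3: A 11, B 6, D 10, E 11. B eliminated.
Round 4: A 17, D 10, E 11. D eliminated.
Round 5: A 27, E 11. A has a majority (≥20).

A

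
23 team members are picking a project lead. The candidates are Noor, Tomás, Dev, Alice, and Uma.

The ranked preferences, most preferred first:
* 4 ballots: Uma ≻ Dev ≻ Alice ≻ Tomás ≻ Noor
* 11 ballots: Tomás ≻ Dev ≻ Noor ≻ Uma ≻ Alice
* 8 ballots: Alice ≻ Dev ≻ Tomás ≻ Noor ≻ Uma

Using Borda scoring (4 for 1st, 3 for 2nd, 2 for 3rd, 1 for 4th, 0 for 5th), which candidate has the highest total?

Noor: 4×0 + 11×2 + 8×1 = 30
Tomás: 4×1 + 11×4 + 8×2 = 64
Dev: 4×3 + 11×3 + 8×3 = 69
Alice: 4×2 + 11×0 + 8×4 = 40
Uma: 4×4 + 11×1 + 8×0 = 27

Dev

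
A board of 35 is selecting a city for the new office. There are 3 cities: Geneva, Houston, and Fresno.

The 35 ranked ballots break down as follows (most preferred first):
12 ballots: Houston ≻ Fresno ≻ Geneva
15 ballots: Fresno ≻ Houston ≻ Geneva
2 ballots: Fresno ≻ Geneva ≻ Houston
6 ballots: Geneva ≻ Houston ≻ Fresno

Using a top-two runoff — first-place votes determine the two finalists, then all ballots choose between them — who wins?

Houston

Round 1 first-place votes: Geneva 6, Houston 12, Fresno 17. Fresno and Houston advance.
Runoff: Fresno is ranked above Houston on 17 ballots, Houston above Fresno on 18.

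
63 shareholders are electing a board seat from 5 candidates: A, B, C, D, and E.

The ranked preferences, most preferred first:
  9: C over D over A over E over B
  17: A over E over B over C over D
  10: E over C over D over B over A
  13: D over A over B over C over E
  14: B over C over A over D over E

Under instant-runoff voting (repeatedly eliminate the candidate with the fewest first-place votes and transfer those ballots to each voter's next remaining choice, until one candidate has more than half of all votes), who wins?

Round 1: A 17, B 14, C 9, D 13, E 10. C eliminated.
Round 2: A 17, B 14, D 22, E 10. E eliminated.
Round 3: A 17, B 14, D 32. D has a majority (≥32).

D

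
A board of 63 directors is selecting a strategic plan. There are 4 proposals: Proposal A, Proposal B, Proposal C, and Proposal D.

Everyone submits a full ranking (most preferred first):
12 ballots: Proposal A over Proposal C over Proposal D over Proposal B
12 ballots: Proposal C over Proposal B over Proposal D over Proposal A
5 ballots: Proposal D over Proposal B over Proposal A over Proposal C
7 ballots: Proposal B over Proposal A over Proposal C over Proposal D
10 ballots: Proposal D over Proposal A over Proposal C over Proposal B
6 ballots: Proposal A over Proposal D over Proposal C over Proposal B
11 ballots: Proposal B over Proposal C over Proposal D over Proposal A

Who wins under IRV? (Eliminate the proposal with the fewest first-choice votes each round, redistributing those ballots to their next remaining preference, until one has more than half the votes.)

Proposal B

Round 1: Proposal A 18, Proposal B 18, Proposal C 12, Proposal D 15. Proposal C eliminated.
Round 2: Proposal A 18, Proposal B 30, Proposal D 15. Proposal D eliminated.
Round 3: Proposal A 28, Proposal B 35. Proposal B has a majority (≥32).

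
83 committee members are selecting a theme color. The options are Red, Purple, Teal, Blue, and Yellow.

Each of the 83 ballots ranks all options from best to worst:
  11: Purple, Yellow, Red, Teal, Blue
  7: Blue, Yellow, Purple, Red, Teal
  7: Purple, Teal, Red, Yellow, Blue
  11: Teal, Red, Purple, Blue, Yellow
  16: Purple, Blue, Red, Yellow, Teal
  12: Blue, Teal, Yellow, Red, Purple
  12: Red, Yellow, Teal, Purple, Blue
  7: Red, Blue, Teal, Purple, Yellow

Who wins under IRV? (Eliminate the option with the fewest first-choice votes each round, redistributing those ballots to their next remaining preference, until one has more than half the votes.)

Round 1: Red 19, Purple 34, Teal 11, Blue 19, Yellow 0. Yellow eliminated.
Round 2: Red 19, Purple 34, Teal 11, Blue 19. Teal eliminated.
Round 3: Red 30, Purple 34, Blue 19. Blue eliminated.
Round 4: Red 42, Purple 41. Red has a majority (≥42).

Red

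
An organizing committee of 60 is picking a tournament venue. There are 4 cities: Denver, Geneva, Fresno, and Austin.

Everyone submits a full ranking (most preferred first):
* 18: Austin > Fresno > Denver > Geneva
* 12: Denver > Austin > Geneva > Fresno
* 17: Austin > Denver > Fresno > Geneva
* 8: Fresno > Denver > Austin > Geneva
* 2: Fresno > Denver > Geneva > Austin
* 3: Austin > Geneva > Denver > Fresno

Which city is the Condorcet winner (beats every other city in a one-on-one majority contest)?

Austin

Austin vs Denver: 38–22
Austin vs Geneva: 58–2
Austin vs Fresno: 50–10
Austin beats every other city.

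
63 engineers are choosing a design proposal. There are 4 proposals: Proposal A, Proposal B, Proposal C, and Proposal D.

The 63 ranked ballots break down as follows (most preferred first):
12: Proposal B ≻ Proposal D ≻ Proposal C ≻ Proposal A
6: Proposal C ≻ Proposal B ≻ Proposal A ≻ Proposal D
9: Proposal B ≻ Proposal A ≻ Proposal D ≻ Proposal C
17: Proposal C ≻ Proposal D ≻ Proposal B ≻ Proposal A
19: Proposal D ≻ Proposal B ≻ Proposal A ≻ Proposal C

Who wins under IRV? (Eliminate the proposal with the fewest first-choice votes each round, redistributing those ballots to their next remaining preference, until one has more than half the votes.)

Round 1: Proposal A 0, Proposal B 21, Proposal C 23, Proposal D 19. Proposal A eliminated.
Round 2: Proposal B 21, Proposal C 23, Proposal D 19. Proposal D eliminated.
Round 3: Proposal B 40, Proposal C 23. Proposal B has a majority (≥32).

Proposal B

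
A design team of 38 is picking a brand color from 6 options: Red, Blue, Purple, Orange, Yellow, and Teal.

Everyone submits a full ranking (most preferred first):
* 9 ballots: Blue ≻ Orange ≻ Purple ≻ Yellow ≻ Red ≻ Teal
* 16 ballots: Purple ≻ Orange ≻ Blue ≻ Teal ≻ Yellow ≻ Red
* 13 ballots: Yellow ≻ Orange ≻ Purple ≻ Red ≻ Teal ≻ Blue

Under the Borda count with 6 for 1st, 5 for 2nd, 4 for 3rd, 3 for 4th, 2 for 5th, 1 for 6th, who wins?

Red: 9×2 + 16×1 + 13×3 = 73
Blue: 9×6 + 16×4 + 13×1 = 131
Purple: 9×4 + 16×6 + 13×4 = 184
Orange: 9×5 + 16×5 + 13×5 = 190
Yellow: 9×3 + 16×2 + 13×6 = 137
Teal: 9×1 + 16×3 + 13×2 = 83

Orange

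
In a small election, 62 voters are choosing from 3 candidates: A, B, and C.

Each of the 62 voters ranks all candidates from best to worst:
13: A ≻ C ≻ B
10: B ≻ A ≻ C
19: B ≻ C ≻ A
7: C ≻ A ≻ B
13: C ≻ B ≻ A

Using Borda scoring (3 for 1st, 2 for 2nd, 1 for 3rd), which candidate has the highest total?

A: 13×3 + 10×2 + 19×1 + 7×2 + 13×1 = 105
B: 13×1 + 10×3 + 19×3 + 7×1 + 13×2 = 133
C: 13×2 + 10×1 + 19×2 + 7×3 + 13×3 = 134

C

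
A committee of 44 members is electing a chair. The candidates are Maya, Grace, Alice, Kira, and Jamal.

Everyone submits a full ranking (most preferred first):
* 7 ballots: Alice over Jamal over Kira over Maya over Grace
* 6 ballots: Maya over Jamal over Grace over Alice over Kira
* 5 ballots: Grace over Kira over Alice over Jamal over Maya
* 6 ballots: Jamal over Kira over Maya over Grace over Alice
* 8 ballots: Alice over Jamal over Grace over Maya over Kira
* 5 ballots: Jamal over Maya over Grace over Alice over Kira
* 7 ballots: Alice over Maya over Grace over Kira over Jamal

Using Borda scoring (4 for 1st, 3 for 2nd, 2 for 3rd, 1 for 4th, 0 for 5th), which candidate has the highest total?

Jamal

Maya: 7×1 + 6×4 + 5×0 + 6×2 + 8×1 + 5×3 + 7×3 = 87
Grace: 7×0 + 6×2 + 5×4 + 6×1 + 8×2 + 5×2 + 7×2 = 78
Alice: 7×4 + 6×1 + 5×2 + 6×0 + 8×4 + 5×1 + 7×4 = 109
Kira: 7×2 + 6×0 + 5×3 + 6×3 + 8×0 + 5×0 + 7×1 = 54
Jamal: 7×3 + 6×3 + 5×1 + 6×4 + 8×3 + 5×4 + 7×0 = 112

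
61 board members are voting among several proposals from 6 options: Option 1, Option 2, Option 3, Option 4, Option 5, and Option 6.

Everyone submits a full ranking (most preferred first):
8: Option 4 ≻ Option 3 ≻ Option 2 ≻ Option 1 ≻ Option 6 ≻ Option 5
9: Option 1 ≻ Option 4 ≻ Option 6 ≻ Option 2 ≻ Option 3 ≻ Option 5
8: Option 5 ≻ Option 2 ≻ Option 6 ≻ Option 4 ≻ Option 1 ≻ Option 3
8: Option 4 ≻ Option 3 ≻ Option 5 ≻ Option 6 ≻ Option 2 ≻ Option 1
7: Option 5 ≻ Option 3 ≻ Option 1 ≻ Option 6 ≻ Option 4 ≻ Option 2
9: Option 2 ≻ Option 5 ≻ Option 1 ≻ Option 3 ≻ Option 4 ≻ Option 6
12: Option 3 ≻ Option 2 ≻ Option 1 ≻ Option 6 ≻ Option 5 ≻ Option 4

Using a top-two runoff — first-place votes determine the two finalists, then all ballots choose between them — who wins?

Option 5

Round 1 first-place votes: Option 1 9, Option 2 9, Option 3 12, Option 4 16, Option 5 15, Option 6 0. Option 4 and Option 5 advance.
Runoff: Option 4 is ranked above Option 5 on 25 ballots, Option 5 above Option 4 on 36.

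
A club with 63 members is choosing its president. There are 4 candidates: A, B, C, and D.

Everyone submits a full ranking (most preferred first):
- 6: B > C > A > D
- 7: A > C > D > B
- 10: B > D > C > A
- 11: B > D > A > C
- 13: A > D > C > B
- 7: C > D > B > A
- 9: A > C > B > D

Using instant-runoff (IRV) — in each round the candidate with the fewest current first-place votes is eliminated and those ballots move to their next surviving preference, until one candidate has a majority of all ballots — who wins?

B

Round 1: A 29, B 27, C 7, D 0. D eliminated.
Round 2: A 29, B 27, C 7. C eliminated.
Round 3: A 29, B 34. B has a majority (≥32).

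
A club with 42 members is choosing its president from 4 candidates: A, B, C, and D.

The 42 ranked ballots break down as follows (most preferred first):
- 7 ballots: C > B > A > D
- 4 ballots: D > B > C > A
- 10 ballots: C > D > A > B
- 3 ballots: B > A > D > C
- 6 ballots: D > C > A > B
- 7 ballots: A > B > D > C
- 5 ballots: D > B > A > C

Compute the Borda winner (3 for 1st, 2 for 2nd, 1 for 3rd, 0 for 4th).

D

A: 7×1 + 4×0 + 10×1 + 3×2 + 6×1 + 7×3 + 5×1 = 55
B: 7×2 + 4×2 + 10×0 + 3×3 + 6×0 + 7×2 + 5×2 = 55
C: 7×3 + 4×1 + 10×3 + 3×0 + 6×2 + 7×0 + 5×0 = 67
D: 7×0 + 4×3 + 10×2 + 3×1 + 6×3 + 7×1 + 5×3 = 75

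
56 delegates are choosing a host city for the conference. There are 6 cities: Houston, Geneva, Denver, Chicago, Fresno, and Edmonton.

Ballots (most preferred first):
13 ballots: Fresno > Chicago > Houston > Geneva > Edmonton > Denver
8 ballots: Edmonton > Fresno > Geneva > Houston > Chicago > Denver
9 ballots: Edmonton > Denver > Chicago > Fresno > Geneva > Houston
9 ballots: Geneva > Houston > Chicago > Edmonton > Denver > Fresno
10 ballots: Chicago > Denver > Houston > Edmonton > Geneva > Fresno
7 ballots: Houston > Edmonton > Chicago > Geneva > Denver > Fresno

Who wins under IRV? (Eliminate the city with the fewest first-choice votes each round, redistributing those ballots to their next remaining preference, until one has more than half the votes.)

Chicago

Round 1: Houston 7, Geneva 9, Denver 0, Chicago 10, Fresno 13, Edmonton 17. Denver eliminated.
Round 2: Houston 7, Geneva 9, Chicago 10, Fresno 13, Edmonton 17. Houston eliminated.
Round 3: Geneva 9, Chicago 10, Fresno 13, Edmonton 24. Geneva eliminated.
Round 4: Chicago 19, Fresno 13, Edmonton 24. Fresno eliminated.
Round 5: Chicago 32, Edmonton 24. Chicago has a majority (≥29).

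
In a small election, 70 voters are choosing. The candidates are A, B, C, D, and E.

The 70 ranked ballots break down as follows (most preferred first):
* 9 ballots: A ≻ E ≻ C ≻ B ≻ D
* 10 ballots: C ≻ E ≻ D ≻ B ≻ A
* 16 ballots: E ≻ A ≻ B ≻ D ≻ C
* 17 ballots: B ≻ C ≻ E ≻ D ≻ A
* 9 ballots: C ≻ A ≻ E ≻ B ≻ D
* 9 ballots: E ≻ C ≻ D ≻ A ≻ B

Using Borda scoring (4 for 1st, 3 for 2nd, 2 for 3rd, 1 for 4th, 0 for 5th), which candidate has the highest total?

E

A: 9×4 + 10×0 + 16×3 + 17×0 + 9×3 + 9×1 = 120
B: 9×1 + 10×1 + 16×2 + 17×4 + 9×1 + 9×0 = 128
C: 9×2 + 10×4 + 16×0 + 17×3 + 9×4 + 9×3 = 172
D: 9×0 + 10×2 + 16×1 + 17×1 + 9×0 + 9×2 = 71
E: 9×3 + 10×3 + 16×4 + 17×2 + 9×2 + 9×4 = 209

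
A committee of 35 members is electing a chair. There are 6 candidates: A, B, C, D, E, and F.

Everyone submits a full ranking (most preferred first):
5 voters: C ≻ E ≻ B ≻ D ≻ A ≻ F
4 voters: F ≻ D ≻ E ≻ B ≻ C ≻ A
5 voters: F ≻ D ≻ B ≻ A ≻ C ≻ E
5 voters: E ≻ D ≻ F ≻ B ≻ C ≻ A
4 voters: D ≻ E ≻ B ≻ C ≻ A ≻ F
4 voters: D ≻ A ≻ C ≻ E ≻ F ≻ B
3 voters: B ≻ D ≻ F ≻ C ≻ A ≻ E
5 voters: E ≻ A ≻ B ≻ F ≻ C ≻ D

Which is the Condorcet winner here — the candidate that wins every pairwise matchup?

D

D vs A: 30–5
D vs B: 22–13
D vs C: 25–10
D vs E: 20–15
D vs F: 21–14
D beats every other candidate.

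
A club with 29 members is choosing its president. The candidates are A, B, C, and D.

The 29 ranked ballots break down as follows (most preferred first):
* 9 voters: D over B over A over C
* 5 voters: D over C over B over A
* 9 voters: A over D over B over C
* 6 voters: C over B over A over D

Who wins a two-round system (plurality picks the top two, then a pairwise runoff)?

Round 1 first-place votes: A 9, B 0, C 6, D 14. D and A advance.
Runoff: D is ranked above A on 14 ballots, A above D on 15.

A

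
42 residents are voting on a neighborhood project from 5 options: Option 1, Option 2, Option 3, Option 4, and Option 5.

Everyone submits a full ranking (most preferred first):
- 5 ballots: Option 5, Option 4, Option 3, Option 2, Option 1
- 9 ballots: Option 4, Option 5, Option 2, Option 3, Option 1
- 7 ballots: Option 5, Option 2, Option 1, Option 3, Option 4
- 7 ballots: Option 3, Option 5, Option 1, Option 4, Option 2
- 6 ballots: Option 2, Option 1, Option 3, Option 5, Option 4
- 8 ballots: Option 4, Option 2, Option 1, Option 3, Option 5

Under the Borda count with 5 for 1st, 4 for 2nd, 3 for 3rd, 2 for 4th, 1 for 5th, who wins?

Option 1: 5×1 + 9×1 + 7×3 + 7×3 + 6×4 + 8×3 = 104
Option 2: 5×2 + 9×3 + 7×4 + 7×1 + 6×5 + 8×4 = 134
Option 3: 5×3 + 9×2 + 7×2 + 7×5 + 6×3 + 8×2 = 116
Option 4: 5×4 + 9×5 + 7×1 + 7×2 + 6×1 + 8×5 = 132
Option 5: 5×5 + 9×4 + 7×5 + 7×4 + 6×2 + 8×1 = 144

Option 5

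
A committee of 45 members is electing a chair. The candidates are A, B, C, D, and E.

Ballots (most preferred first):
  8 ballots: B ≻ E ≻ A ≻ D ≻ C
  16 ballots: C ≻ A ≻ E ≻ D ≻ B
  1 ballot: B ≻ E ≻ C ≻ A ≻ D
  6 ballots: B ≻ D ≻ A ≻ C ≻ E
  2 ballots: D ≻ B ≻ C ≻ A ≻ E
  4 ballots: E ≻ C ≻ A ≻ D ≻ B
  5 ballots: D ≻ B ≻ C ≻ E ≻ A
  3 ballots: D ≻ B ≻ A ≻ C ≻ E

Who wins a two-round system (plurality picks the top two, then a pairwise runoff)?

B

Round 1 first-place votes: A 0, B 15, C 16, D 10, E 4. C and B advance.
Runoff: C is ranked above B on 20 ballots, B above C on 25.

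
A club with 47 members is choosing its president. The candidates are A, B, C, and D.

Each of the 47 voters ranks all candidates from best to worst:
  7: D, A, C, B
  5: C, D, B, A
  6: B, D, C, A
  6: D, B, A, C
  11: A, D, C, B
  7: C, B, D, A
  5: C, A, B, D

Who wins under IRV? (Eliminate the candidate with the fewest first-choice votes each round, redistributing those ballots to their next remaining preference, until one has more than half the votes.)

Round 1: A 11, B 6, C 17, D 13. B eliminated.
Round 2: A 11, C 17, D 19. A eliminated.
Round 3: C 17, D 30. D has a majority (≥24).

D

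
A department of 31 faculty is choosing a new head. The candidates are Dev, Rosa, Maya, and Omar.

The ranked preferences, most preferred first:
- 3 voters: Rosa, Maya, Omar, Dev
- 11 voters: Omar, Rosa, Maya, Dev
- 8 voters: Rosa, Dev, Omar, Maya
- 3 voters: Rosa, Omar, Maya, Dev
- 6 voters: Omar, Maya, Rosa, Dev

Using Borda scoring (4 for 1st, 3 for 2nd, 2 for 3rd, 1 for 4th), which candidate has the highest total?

Rosa

Dev: 3×1 + 11×1 + 8×3 + 3×1 + 6×1 = 47
Rosa: 3×4 + 11×3 + 8×4 + 3×4 + 6×2 = 101
Maya: 3×3 + 11×2 + 8×1 + 3×2 + 6×3 = 63
Omar: 3×2 + 11×4 + 8×2 + 3×3 + 6×4 = 99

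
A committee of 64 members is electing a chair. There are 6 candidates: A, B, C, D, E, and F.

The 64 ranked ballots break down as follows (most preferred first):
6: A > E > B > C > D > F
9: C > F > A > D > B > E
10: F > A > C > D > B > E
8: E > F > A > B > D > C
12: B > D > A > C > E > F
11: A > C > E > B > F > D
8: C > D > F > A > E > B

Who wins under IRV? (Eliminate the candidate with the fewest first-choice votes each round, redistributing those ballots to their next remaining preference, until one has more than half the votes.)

Round 1: A 17, B 12, C 17, D 0, E 8, F 10. D eliminated.
Round 2: A 17, B 12, C 17, E 8, F 10. E eliminated.
Round 3: A 17, B 12, C 17, F 18. B eliminated.
Round 4: A 29, C 17, F 18. C eliminated.
Round 5: A 29, F 35. F has a majority (≥33).

F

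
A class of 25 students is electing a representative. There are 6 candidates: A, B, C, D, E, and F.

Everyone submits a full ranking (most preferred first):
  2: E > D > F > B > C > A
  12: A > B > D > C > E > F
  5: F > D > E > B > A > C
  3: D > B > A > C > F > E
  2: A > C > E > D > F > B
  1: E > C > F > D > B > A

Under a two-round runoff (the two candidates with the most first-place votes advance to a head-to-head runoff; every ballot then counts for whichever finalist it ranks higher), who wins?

Round 1 first-place votes: A 14, B 0, C 0, D 3, E 3, F 5. A and F advance.
Runoff: A is ranked above F on 17 ballots, F above A on 8.

A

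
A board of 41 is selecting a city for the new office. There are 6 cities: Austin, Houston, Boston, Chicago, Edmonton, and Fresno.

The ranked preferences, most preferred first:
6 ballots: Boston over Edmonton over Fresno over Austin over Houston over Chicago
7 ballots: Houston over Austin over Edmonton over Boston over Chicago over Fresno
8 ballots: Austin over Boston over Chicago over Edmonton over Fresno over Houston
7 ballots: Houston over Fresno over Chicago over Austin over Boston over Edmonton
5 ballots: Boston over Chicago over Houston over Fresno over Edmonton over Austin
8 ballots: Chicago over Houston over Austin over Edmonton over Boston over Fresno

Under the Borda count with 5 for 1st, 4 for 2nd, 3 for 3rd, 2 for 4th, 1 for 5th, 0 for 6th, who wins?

Houston

Austin: 6×2 + 7×4 + 8×5 + 7×2 + 5×0 + 8×3 = 118
Houston: 6×1 + 7×5 + 8×0 + 7×5 + 5×3 + 8×4 = 123
Boston: 6×5 + 7×2 + 8×4 + 7×1 + 5×5 + 8×1 = 116
Chicago: 6×0 + 7×1 + 8×3 + 7×3 + 5×4 + 8×5 = 112
Edmonton: 6×4 + 7×3 + 8×2 + 7×0 + 5×1 + 8×2 = 82
Fresno: 6×3 + 7×0 + 8×1 + 7×4 + 5×2 + 8×0 = 64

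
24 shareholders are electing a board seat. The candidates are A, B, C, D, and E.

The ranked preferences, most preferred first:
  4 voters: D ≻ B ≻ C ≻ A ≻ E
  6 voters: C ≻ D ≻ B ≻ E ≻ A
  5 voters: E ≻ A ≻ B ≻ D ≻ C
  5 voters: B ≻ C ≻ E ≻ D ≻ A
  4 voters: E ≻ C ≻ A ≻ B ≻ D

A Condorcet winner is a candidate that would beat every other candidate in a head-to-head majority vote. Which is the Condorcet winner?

B vs A: 15–9
B vs C: 14–10
B vs D: 14–10
B vs E: 15–9
B beats every other candidate.

B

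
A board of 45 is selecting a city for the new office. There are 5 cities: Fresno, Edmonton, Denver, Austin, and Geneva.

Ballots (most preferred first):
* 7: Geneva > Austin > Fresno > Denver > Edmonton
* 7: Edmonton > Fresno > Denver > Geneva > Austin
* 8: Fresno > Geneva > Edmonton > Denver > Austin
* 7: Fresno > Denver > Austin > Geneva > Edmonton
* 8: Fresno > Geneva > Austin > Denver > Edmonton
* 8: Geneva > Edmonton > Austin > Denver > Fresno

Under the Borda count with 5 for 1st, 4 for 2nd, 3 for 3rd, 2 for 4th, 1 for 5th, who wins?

Fresno

Fresno: 7×3 + 7×4 + 8×5 + 7×5 + 8×5 + 8×1 = 172
Edmonton: 7×1 + 7×5 + 8×3 + 7×1 + 8×1 + 8×4 = 113
Denver: 7×2 + 7×3 + 8×2 + 7×4 + 8×2 + 8×2 = 111
Austin: 7×4 + 7×1 + 8×1 + 7×3 + 8×3 + 8×3 = 112
Geneva: 7×5 + 7×2 + 8×4 + 7×2 + 8×4 + 8×5 = 167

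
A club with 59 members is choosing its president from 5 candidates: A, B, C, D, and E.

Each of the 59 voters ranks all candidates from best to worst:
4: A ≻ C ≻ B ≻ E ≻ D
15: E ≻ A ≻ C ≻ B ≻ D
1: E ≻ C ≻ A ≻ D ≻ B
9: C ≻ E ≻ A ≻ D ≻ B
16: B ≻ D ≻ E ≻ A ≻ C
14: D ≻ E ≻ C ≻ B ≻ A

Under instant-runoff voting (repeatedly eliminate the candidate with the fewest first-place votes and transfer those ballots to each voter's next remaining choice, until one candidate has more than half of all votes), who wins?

Round 1: A 4, B 16, C 9, D 14, E 16. A eliminated.
Round 2: B 16, C 13, D 14, E 16. C eliminated.
Round 3: B 20, D 14, E 25. D eliminated.
Round 4: B 20, E 39. E has a majority (≥30).

E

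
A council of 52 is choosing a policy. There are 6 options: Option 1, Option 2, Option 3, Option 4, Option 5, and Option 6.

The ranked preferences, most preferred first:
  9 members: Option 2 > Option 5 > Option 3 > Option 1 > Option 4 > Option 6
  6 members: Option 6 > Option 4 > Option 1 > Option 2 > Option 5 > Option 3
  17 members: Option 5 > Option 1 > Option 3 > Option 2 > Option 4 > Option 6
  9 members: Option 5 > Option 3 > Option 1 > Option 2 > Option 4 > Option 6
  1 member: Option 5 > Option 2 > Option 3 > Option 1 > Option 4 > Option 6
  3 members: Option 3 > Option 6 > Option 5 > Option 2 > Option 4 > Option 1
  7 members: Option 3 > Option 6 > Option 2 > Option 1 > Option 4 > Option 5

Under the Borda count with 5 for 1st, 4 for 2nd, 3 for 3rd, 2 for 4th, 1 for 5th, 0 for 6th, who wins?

Option 5

Option 1: 9×2 + 6×3 + 17×4 + 9×3 + 1×2 + 3×0 + 7×2 = 147
Option 2: 9×5 + 6×2 + 17×2 + 9×2 + 1×4 + 3×2 + 7×3 = 140
Option 3: 9×3 + 6×0 + 17×3 + 9×4 + 1×3 + 3×5 + 7×5 = 167
Option 4: 9×1 + 6×4 + 17×1 + 9×1 + 1×1 + 3×1 + 7×1 = 70
Option 5: 9×4 + 6×1 + 17×5 + 9×5 + 1×5 + 3×3 + 7×0 = 186
Option 6: 9×0 + 6×5 + 17×0 + 9×0 + 1×0 + 3×4 + 7×4 = 70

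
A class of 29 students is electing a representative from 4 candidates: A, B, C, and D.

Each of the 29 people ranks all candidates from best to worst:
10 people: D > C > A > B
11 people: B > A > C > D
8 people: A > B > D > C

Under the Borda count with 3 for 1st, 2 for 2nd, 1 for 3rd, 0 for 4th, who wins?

A: 10×1 + 11×2 + 8×3 = 56
B: 10×0 + 11×3 + 8×2 = 49
C: 10×2 + 11×1 + 8×0 = 31
D: 10×3 + 11×0 + 8×1 = 38

A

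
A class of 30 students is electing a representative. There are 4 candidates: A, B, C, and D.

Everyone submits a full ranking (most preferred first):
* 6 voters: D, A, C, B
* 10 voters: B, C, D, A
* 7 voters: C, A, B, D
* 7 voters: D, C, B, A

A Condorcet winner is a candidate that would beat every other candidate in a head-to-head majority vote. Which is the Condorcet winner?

C vs A: 24–6
C vs B: 20–10
C vs D: 17–13
C beats every other candidate.

C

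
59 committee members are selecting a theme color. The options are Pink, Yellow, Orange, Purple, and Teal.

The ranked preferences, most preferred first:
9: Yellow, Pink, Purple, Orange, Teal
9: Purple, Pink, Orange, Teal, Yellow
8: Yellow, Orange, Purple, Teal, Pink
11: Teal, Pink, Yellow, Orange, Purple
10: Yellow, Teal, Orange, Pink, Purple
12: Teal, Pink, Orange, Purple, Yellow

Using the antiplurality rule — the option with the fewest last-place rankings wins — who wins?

Last-place votes: Pink 8, Yellow 21, Orange 0, Purple 21, Teal 9.

Orange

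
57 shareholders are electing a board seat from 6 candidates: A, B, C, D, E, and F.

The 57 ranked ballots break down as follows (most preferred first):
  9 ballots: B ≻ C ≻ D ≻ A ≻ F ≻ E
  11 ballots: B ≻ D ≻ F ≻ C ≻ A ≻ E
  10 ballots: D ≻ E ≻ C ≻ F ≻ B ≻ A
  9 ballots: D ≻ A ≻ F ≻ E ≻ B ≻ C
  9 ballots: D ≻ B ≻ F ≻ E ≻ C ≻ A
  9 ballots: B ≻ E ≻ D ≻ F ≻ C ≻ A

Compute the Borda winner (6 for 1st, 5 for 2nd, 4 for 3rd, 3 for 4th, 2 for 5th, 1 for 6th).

D

A: 9×3 + 11×2 + 10×1 + 9×5 + 9×1 + 9×1 = 122
B: 9×6 + 11×6 + 10×2 + 9×2 + 9×5 + 9×6 = 257
C: 9×5 + 11×3 + 10×4 + 9×1 + 9×2 + 9×2 = 163
D: 9×4 + 11×5 + 10×6 + 9×6 + 9×6 + 9×4 = 295
E: 9×1 + 11×1 + 10×5 + 9×3 + 9×3 + 9×5 = 169
F: 9×2 + 11×4 + 10×3 + 9×4 + 9×4 + 9×3 = 191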